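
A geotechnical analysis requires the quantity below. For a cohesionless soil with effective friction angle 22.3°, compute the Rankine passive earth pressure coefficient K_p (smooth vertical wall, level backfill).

2.22

K_p = (1 + sin φ)/(1 − sin φ) = tan²(45° + 22.3°/2) = 2.223.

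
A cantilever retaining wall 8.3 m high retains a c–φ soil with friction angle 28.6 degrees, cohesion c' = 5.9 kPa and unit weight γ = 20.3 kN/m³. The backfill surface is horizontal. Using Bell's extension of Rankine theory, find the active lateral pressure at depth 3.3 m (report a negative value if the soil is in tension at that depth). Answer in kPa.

K_a = (1 − sin φ)/(1 + sin φ) = 0.3525.
σ_a = K_a γ z − 2c√K_a = 0.3525×20.3×3.3 − 2×5.9×0.5938 = 16.61 kPa.

16.6 kPa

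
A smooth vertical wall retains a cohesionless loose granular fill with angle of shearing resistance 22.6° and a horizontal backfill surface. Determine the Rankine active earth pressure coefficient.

K_a = (1 − sin φ)/(1 + sin φ) = (1 − sin 22.6°)/(1 + sin 22.6°) = 0.4448.

0.445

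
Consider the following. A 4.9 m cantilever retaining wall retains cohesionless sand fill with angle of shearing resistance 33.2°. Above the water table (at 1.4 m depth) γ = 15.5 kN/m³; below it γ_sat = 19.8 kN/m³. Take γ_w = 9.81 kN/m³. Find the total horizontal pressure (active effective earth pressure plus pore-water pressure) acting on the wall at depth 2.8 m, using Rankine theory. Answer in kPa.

24.2 kPa

K_a = (1 − sin φ)/(1 + sin φ) = 0.2924.
γ' = 19.8 − 9.81 = 9.990 kN/m³.
Effective vertical stress at 2.8 m: σ'_v = 15.5×1.4 + 9.990×1.40 = 35.69 kPa.
σ'_h = K_a σ'_v = 0.2924 × 35.69 = 10.43 kPa; u = γ_w × 1.40 = 13.73 kPa.
Total σ_h = 10.43 + 13.73 = 24.17 kPa.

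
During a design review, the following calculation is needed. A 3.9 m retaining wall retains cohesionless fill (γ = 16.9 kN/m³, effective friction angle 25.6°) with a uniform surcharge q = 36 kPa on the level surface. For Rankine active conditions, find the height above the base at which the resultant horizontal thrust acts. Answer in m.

1.64 m

K_a = 0.3966.
Triangular part P₁ = ½K_aγH² = 50.97 at H/3 = 1.300 m; rectangular part P₂ = K_a q H = 55.68 at H/2 = 1.950 m.
ȳ = (P₁·1.300 + P₂·1.950)/(P₁+P₂) = 1.639 m.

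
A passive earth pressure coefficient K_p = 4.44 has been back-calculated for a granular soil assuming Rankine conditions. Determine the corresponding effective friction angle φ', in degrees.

K_p = (1+sin φ)/(1−sin φ) ⇒ sin φ = (K_p − 1)/(K_p + 1) = 0.6324.
φ = arcsin(0.6324) = 39.22°.

39.2°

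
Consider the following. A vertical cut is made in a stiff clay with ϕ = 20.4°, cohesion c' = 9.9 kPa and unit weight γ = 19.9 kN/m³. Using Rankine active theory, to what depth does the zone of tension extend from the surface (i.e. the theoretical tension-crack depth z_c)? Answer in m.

1.43 m

K_a = tan²(45° − 20.4°/2) = 0.4831; √K_a = 0.6950.
The active pressure is zero where K_a γ z = 2c√K_a, so z_c = 2c/(γ√K_a) = 2×9.9/(19.9×0.6950) = 1.432 m.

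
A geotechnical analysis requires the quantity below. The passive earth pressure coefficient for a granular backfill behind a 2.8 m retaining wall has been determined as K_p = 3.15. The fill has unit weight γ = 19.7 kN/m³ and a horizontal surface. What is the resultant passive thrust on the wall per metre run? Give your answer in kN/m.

243 kN/m

P = ½ K_p γ H² = 0.5 × 3.15 × 19.7 × 2.8² = 243.3 kN/m.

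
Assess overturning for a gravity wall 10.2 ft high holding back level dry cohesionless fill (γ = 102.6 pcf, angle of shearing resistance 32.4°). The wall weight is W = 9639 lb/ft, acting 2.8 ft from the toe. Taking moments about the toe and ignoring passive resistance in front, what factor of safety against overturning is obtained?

K_a = tan²(45° − 32.4°/2) = 0.3022.
P_a = ½K_aγH² = 0.5×0.3022×102.6×10.2² = 1613 lb/ft, acting at H/3 = 3.400 ft above the base.
Overturning moment M_o = P_a × H/3 = 1613 × 3.400 = 5484.
Resisting moment M_r = W × 2.8 = 9639 × 2.8 = 26990.
FS_overturning = M_r/M_o = 26990/5484 = 4.921.

4.92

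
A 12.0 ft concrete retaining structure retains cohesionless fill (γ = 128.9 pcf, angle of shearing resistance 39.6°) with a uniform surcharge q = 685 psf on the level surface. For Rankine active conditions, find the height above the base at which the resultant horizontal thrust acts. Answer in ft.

4.94 ft

K_a = 0.2214.
Triangular part P₁ = ½K_aγH² = 2055 at H/3 = 4.000 ft; rectangular part P₂ = K_a q H = 1820 at H/2 = 6.000 ft.
ȳ = (P₁·4.000 + P₂·6.000)/(P₁+P₂) = 4.939 ft.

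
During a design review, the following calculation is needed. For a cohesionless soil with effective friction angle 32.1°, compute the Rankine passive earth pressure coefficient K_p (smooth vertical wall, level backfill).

3.27

K_p = (1 + sin φ)/(1 − sin φ) = tan²(45° + 32.1°/2) = 3.268.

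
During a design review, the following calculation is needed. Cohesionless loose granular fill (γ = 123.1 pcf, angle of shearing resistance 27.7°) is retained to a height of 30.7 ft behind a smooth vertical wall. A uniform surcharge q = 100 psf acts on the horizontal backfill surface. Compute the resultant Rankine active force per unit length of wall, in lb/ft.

22300 lb/ft

K_a = tan²(45° − φ/2) = 0.3653.
Soil triangle: ½ K_a γ H² = 0.5×0.3653×123.1×30.7² = 21190 lb/ft.
Surcharge rectangle: K_a q H = 0.3653×100×30.7 = 1122 lb/ft.
Total = 21190 + 1122 = 22310 lb/ft.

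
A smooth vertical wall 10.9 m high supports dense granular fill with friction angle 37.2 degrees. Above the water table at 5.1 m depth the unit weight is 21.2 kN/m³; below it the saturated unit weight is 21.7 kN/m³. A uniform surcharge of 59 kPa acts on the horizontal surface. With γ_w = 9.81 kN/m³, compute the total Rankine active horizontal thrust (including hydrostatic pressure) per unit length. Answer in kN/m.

595 kN/m

K_a = tan²(45° − φ/2) = 0.2464.
γ' = 21.7 − 9.81 = 11.89 kN/m³. h₂ = H − d_w = 5.8 m.
σ'_h: at surface K_a·q = 14.54; at WT K_a(q+γd_w) = 41.18; at base K_a(q+γd_w+γ'h₂) = 58.17 kPa.
P₁ = ½(14.54+41.18)×5.1 = 142.1; P₂ = ½(41.18+58.17)×5.8 = 288.1; P_w = ½γ_w h₂² = 165.0.
Total = 142.1+288.1+165.0 = 595.2 kN/m.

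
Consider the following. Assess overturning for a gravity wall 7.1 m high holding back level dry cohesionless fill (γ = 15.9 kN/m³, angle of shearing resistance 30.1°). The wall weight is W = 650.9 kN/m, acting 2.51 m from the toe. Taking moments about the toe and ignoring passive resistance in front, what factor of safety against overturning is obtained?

K_a = tan²(45° − 30.1°/2) = 0.3320.
P_a = ½K_aγH² = 0.5×0.3320×15.9×7.1² = 133.0 kN/m, acting at H/3 = 2.367 m above the base.
Overturning moment M_o = P_a × H/3 = 133.0 × 2.367 = 314.9.
Resisting moment M_r = W × 2.51 = 650.9 × 2.51 = 1634.
FS_overturning = M_r/M_o = 1634/314.9 = 5.188.

5.19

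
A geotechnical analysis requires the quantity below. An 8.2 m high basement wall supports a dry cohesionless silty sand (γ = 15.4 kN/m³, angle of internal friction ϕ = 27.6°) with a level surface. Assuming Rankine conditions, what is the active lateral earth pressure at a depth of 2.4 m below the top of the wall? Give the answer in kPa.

K_a = (1 − sin φ)/(1 + sin φ) = 0.3668.
σ_h = K_a γ z = 0.3668 × 15.4 × 2.4 = 13.56 kPa.

13.6 kPa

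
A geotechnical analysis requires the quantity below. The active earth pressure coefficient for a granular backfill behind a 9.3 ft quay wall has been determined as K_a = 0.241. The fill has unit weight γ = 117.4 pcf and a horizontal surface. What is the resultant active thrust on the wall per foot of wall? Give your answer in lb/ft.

1220 lb/ft

P = ½ K_a γ H² = 0.5 × 0.241 × 117.4 × 9.3² = 1224 lb/ft.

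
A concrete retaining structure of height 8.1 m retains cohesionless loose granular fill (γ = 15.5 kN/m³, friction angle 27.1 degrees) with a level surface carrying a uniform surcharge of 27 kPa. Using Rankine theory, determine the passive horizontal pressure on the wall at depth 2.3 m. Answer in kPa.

K_p = (1 + sin φ)/(1 − sin φ) = 2.673.
σ_v = γz + q = 15.5 × 2.3 + 27 = 62.65 kPa.
σ_h = K_p σ_v = 2.673 × 62.65 = 167.5 kPa.

167 kPa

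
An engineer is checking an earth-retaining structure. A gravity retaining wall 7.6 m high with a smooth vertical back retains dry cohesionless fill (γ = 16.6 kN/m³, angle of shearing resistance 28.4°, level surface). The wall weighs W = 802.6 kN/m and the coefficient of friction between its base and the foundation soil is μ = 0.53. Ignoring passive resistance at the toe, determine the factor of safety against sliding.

2.50

K_a = tan²(45° − 28.4°/2) = 0.3554.
P_a = ½K_aγH² = 0.5×0.3554×16.6×7.6² = 170.4 kN/m, acting at H/3 = 2.533 m above the base.
FS_sliding = μW / P_a = 0.53×802.6 / 170.4 = 2.497.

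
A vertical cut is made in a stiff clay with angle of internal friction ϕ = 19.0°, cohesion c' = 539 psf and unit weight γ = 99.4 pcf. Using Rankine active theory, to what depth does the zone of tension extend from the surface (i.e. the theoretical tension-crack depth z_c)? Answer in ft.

K_a = tan²(45° − 19.0°/2) = 0.5088; √K_a = 0.7133.
The active pressure is zero where K_a γ z = 2c√K_a, so z_c = 2c/(γ√K_a) = 2×539/(99.4×0.7133) = 15.20 ft.

15.2 ft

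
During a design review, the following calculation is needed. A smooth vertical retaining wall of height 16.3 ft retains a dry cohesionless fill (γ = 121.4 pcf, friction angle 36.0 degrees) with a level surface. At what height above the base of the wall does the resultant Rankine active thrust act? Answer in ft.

5.43 ft

K_a = 0.2596.
The pressure distribution is triangular, so the resultant acts at H/3 above the base = 16.3/3 = 5.433 ft.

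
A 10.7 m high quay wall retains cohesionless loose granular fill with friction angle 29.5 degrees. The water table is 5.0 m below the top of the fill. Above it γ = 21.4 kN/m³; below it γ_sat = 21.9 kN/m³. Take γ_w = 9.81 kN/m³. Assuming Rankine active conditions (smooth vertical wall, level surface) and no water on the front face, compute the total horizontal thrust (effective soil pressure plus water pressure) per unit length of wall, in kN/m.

K_a = tan²(45° − φ/2) = 0.3401.
γ' = 21.9 − 9.81 = 12.09 kN/m³. Depth below WT = 5.7 m.
σ'_h at WT = K_a γ d_w = 36.39 kPa; at base = 36.39 + K_a γ' × 5.7 = 59.83 kPa.
P₁ (0–5.0 m) = ½×36.39×5.0 = 90.98. P₂ (5.0–10.7 m) = ½(36.39+59.83)×5.7 = 274.2.
P_w = ½ γ_w h₂² = 0.5×9.81×5.7² = 159.4. Total = 90.98+274.2+159.4 = 524.6 kN/m.

525 kN/m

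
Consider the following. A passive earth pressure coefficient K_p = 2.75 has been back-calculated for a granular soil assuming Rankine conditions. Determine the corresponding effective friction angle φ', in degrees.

27.8°

K_p = (1+sin φ)/(1−sin φ) ⇒ sin φ = (K_p − 1)/(K_p + 1) = 0.4667.
φ = arcsin(0.4667) = 27.82°.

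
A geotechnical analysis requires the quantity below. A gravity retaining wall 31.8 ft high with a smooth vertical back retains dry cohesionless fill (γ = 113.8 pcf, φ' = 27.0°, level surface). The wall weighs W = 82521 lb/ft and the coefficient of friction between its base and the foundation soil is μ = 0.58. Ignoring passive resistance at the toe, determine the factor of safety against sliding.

K_a = tan²(45° − 27.0°/2) = 0.3755.
P_a = ½K_aγH² = 0.5×0.3755×113.8×31.8² = 21610 lb/ft, acting at H/3 = 10.60 ft above the base.
FS_sliding = μW / P_a = 0.58×82521 / 21610 = 2.215.

2.22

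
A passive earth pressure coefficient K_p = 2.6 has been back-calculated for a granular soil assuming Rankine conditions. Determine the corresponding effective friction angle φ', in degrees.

26.4°

K_p = (1+sin φ)/(1−sin φ) ⇒ sin φ = (K_p − 1)/(K_p + 1) = 0.4444.
φ = arcsin(0.4444) = 26.39°.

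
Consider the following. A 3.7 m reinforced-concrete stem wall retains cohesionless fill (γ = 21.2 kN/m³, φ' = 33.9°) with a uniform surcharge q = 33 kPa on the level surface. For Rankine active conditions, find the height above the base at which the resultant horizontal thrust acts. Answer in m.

K_a = 0.2839.
Triangular part P₁ = ½K_aγH² = 41.20 at H/3 = 1.233 m; rectangular part P₂ = K_a q H = 34.67 at H/2 = 1.850 m.
ȳ = (P₁·1.233 + P₂·1.850)/(P₁+P₂) = 1.515 m.

1.52 m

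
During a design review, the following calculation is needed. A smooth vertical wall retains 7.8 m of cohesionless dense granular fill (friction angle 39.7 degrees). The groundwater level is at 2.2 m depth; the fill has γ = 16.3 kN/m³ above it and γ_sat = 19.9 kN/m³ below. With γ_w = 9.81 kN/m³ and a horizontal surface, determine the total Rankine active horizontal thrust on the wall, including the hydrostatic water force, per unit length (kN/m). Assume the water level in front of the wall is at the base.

242 kN/m

K_a = tan²(45° − φ/2) = 0.2204.
γ' = 19.9 − 9.81 = 10.09 kN/m³. Depth below WT = 5.6 m.
σ'_h at WT = K_a γ d_w = 7.905 kPa; at base = 7.905 + K_a γ' × 5.6 = 20.36 kPa.
P₁ (0–2.2 m) = ½×7.905×2.2 = 8.695. P₂ (2.2–7.8 m) = ½(7.905+20.36)×5.6 = 79.14.
P_w = ½ γ_w h₂² = 0.5×9.81×5.6² = 153.8. Total = 8.695+79.14+153.8 = 241.7 kN/m.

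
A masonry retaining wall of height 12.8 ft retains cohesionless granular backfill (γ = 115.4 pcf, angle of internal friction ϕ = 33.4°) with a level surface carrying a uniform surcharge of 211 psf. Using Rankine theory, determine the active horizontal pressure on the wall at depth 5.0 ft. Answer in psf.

K_a = (1 − sin φ)/(1 + sin φ) = 0.2899.
σ_v = γz + q = 115.4 × 5.0 + 211 = 788.0 psf.
σ_h = K_a σ_v = 0.2899 × 788.0 = 228.5 psf.

228 psf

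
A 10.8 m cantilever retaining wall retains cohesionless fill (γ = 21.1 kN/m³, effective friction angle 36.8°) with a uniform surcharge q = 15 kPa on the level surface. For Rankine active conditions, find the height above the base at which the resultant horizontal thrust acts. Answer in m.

3.81 m

K_a = 0.2508.
Triangular part P₁ = ½K_aγH² = 308.6 at H/3 = 3.600 m; rectangular part P₂ = K_a q H = 40.62 at H/2 = 5.400 m.
ȳ = (P₁·3.600 + P₂·5.400)/(P₁+P₂) = 3.809 m.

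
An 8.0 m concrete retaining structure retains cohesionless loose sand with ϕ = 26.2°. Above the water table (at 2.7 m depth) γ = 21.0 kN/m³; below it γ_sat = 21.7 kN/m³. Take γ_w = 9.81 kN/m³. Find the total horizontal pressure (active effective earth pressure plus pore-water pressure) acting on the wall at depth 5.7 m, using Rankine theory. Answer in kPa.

K_a = (1 − sin φ)/(1 + sin φ) = 0.3874.
γ' = 21.7 − 9.81 = 11.89 kN/m³.
Effective vertical stress at 5.7 m: σ'_v = 21.0×2.7 + 11.89×3.00 = 92.37 kPa.
σ'_h = K_a σ'_v = 0.3874 × 92.37 = 35.79 kPa; u = γ_w × 3.00 = 29.43 kPa.
Total σ_h = 35.79 + 29.43 = 65.22 kPa.

65.2 kPa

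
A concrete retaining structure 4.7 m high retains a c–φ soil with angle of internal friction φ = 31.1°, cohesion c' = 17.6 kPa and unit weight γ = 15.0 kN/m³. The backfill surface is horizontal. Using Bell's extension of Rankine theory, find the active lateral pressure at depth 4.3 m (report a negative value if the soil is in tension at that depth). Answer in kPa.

0.688 kPa

K_a = (1 − sin φ)/(1 + sin φ) = 0.3188.
σ_a = K_a γ z − 2c√K_a = 0.3188×15.0×4.3 − 2×17.6×0.5646 = 0.6878 kPa.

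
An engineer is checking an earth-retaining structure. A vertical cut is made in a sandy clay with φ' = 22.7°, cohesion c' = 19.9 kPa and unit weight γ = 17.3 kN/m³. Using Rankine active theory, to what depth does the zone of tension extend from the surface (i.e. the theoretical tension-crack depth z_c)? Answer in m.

3.46 m

K_a = tan²(45° − 22.7°/2) = 0.4431; √K_a = 0.6657.
The active pressure is zero where K_a γ z = 2c√K_a, so z_c = 2c/(γ√K_a) = 2×19.9/(17.3×0.6657) = 3.456 m.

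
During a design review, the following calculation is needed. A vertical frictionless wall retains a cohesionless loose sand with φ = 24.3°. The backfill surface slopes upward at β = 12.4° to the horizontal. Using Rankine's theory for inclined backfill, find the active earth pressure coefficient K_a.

0.460

K_a = cos β · (cos β − √(cos²β − cos²φ)) / (cos β + √(cos²β − cos²φ)).
cos β = 0.9767, cos φ = 0.9114, √(cos²β − cos²φ) = 0.3510.
K_a = 0.9767 × (0.9767 − 0.3510)/(0.9767 + 0.3510) = 0.4602.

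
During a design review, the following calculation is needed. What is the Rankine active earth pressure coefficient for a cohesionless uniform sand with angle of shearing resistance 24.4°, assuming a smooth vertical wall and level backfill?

0.415

K_a = (1 − sin φ)/(1 + sin φ) = (1 − sin 24.4°)/(1 + sin 24.4°) = 0.4153.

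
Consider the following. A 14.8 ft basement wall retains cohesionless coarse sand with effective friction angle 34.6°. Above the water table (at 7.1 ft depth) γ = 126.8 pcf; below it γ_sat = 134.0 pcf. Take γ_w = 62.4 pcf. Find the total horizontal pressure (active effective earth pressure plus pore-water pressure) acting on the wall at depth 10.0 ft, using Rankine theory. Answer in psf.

K_a = (1 − sin φ)/(1 + sin φ) = 0.2756.
γ' = 134.0 − 62.4 = 71.60 pcf.
Effective vertical stress at 10.0 ft: σ'_v = 126.8×7.1 + 71.60×2.90 = 1108 psf.
σ'_h = K_a σ'_v = 0.2756 × 1108 = 305.4 psf; u = γ_w × 2.90 = 181.0 psf.
Total σ_h = 305.4 + 181.0 = 486.3 psf.

486 psf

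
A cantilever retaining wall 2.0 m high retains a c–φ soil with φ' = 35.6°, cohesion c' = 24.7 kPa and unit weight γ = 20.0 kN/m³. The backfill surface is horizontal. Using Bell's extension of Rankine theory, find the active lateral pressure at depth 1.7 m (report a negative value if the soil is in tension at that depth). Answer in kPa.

-16.4 kPa

K_a = (1 − sin φ)/(1 + sin φ) = 0.2641.
σ_a = K_a γ z − 2c√K_a = 0.2641×20.0×1.7 − 2×24.7×0.5139 = -16.41 kPa.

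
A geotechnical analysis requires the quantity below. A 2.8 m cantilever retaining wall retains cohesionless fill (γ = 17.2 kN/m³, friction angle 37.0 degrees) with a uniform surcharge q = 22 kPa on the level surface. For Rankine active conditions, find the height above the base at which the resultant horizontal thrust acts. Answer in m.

1.16 m

K_a = 0.2486.
Triangular part P₁ = ½K_aγH² = 16.76 at H/3 = 0.9333 m; rectangular part P₂ = K_a q H = 15.31 at H/2 = 1.400 m.
ȳ = (P₁·0.9333 + P₂·1.400)/(P₁+P₂) = 1.156 m.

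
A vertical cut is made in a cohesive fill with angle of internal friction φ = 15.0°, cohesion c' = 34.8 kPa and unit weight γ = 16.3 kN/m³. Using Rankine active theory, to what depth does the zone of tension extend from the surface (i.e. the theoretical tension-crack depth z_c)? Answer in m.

K_a = tan²(45° − 15.0°/2) = 0.5888; √K_a = 0.7673.
The active pressure is zero where K_a γ z = 2c√K_a, so z_c = 2c/(γ√K_a) = 2×34.8/(16.3×0.7673) = 5.565 m.

5.56 m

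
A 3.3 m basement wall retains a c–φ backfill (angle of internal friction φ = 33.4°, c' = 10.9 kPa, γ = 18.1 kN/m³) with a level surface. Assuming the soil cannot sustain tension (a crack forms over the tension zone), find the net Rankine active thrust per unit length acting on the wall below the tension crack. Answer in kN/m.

2.97 kN/m

K_a = 0.2899; √K_a = 0.5384.
Tension-crack depth z_c = 2c/(γ√K_a) = 2×10.9/(18.1×0.5384) = 2.237 m.
σ_a at base = K_a γ H − 2c√K_a = 0.2899×18.1×3.3 − 2×10.9×0.5384 = 5.579 kPa.
P_a = ½ × 5.579 × (H − z_c) = 0.5×5.579×1.063 = 2.966 kN/m.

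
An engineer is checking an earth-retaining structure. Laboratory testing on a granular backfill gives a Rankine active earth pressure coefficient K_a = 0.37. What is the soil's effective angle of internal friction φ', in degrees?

27.4°

K_a = tan²(45° − φ/2) ⇒ 45° − φ/2 = arctan(√0.37) = 31.31°.
φ = 2(45° − 31.31°) = 27.38°.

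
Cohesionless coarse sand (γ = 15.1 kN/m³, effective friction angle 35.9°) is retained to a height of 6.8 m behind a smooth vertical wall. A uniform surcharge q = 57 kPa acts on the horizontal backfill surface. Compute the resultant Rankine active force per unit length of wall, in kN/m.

192 kN/m

K_a = tan²(45° − φ/2) = 0.2607.
Soil triangle: ½ K_a γ H² = 0.5×0.2607×15.1×6.8² = 91.03 kN/m.
Surcharge rectangle: K_a q H = 0.2607×57×6.8 = 101.1 kN/m.
Total = 91.03 + 101.1 = 192.1 kN/m.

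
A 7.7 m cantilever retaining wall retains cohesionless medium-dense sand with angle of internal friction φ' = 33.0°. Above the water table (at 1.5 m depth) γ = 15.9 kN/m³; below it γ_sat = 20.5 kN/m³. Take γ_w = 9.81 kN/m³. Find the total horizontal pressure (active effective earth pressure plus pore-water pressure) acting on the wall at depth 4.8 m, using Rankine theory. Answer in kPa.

49.8 kPa

K_a = (1 − sin φ)/(1 + sin φ) = 0.2948.
γ' = 20.5 − 9.81 = 10.69 kN/m³.
Effective vertical stress at 4.8 m: σ'_v = 15.9×1.5 + 10.69×3.30 = 59.13 kPa.
σ'_h = K_a σ'_v = 0.2948 × 59.13 = 17.43 kPa; u = γ_w × 3.30 = 32.37 kPa.
Total σ_h = 17.43 + 32.37 = 49.80 kPa.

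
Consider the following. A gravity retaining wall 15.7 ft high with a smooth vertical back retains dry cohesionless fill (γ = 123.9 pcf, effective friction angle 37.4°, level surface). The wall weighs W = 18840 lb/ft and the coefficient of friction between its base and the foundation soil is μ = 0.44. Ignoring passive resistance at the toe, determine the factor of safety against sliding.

2.22

K_a = tan²(45° − 37.4°/2) = 0.2443.
P_a = ½K_aγH² = 0.5×0.2443×123.9×15.7² = 3730 lb/ft, acting at H/3 = 5.233 ft above the base.
FS_sliding = μW / P_a = 0.44×18840 / 3730 = 2.222.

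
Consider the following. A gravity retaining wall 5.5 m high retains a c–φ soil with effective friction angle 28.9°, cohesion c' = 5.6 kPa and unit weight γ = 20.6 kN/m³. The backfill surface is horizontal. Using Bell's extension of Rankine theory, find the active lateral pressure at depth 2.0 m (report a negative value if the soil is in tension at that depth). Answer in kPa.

K_a = (1 − sin φ)/(1 + sin φ) = 0.3484.
σ_a = K_a γ z − 2c√K_a = 0.3484×20.6×2.0 − 2×5.6×0.5902 = 7.742 kPa.

7.74 kPa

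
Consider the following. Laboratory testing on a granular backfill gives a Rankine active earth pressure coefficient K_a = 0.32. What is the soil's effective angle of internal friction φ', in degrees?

K_a = tan²(45° − φ/2) ⇒ 45° − φ/2 = arctan(√0.32) = 29.50°.
φ = 2(45° − 29.50°) = 31.01°.

31.0°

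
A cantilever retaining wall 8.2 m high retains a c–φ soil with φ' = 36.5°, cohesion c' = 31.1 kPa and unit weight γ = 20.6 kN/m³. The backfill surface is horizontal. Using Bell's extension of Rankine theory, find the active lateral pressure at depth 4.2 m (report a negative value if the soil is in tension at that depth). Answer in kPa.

K_a = (1 − sin φ)/(1 + sin φ) = 0.2541.
σ_a = K_a γ z − 2c√K_a = 0.2541×20.6×4.2 − 2×31.1×0.5040 = -9.370 kPa.

-9.37 kPa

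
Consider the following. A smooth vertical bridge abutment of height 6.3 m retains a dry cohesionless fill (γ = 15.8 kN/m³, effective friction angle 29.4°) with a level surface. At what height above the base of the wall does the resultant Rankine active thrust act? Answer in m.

K_a = 0.3415.
The pressure distribution is triangular, so the resultant acts at H/3 above the base = 6.3/3 = 2.100 m.

2.10 m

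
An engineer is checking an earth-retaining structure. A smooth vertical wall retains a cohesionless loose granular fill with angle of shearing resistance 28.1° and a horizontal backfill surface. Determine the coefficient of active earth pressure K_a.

0.360

K_a = tan²(45° − φ/2) = tan²(30.95°) = 0.3596.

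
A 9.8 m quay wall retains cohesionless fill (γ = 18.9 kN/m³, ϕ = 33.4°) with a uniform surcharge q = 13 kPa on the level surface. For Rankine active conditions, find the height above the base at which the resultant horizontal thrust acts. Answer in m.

K_a = 0.2899.
Triangular part P₁ = ½K_aγH² = 263.1 at H/3 = 3.267 m; rectangular part P₂ = K_a q H = 36.94 at H/2 = 4.900 m.
ȳ = (P₁·3.267 + P₂·4.900)/(P₁+P₂) = 3.468 m.

3.47 m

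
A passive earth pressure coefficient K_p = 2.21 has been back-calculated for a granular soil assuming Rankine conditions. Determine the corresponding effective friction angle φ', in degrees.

22.1°

K_p = (1+sin φ)/(1−sin φ) ⇒ sin φ = (K_p − 1)/(K_p + 1) = 0.3769.
φ = arcsin(0.3769) = 22.14°.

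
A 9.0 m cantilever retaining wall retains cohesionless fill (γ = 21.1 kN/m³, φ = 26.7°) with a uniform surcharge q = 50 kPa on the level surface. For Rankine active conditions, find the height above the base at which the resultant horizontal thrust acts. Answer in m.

3.52 m

K_a = 0.3800.
Triangular part P₁ = ½K_aγH² = 324.7 at H/3 = 3.000 m; rectangular part P₂ = K_a q H = 171.0 at H/2 = 4.500 m.
ȳ = (P₁·3.000 + P₂·4.500)/(P₁+P₂) = 3.517 m.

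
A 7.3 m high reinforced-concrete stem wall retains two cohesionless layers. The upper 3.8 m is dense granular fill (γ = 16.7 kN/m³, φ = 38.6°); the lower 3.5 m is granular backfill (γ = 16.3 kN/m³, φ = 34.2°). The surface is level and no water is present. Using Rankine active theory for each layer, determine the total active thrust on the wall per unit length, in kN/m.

K_a1 = tan²(45°−38.6°/2) = 0.2316; K_a2 = tan²(45°−34.2°/2) = 0.2803.
Layer 1: σ at base = K_a1 γ₁ h₁ = 14.70 kPa; P₁ = ½×14.70×3.8 = 27.93.
Layer 2: σ_v at top = γ₁h₁ = 63.46; σ_h top = K_a2×63.46 = 17.79; σ_h base = K_a2×(63.46+16.3×3.5) = 33.78.
P₂ = ½(17.79+33.78)×3.5 = 90.26. Total P_a = 27.93+90.26 = 118.2 kN/m.

118 kN/m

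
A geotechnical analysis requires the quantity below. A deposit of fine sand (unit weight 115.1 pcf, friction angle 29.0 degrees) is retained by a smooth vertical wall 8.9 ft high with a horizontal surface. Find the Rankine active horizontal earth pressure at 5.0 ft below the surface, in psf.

200 psf

K_a = (1 − sin φ)/(1 + sin φ) = 0.3470.
σ_h = K_a γ z = 0.3470 × 115.1 × 5.0 = 199.7 psf.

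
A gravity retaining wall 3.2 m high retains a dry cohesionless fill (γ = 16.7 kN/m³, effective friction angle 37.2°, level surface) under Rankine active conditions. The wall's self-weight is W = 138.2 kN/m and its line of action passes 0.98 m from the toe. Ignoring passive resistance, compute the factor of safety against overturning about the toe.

6.03

K_a = tan²(45° − 37.2°/2) = 0.2464.
P_a = ½K_aγH² = 0.5×0.2464×16.7×3.2² = 21.07 kN/m, acting at H/3 = 1.067 m above the base.
Overturning moment M_o = P_a × H/3 = 21.07 × 1.067 = 22.47.
Resisting moment M_r = W × 0.98 = 138.2 × 0.98 = 135.4.
FS_overturning = M_r/M_o = 135.4/22.47 = 6.026.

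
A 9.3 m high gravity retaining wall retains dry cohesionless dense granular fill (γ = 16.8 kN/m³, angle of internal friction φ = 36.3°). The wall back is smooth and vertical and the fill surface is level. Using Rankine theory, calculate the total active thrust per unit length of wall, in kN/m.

K_a = tan²(45° − φ/2) = 0.2563.
P_a = ½ K_a γ H² = 0.5 × 0.2563 × 16.8 × 9.3² = 186.2 kN/m.

186 kN/m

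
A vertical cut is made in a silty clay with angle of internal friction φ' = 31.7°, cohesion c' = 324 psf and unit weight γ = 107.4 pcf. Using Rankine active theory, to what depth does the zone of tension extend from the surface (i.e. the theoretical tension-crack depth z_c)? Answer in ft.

10.8 ft

K_a = tan²(45° − 31.7°/2) = 0.3111; √K_a = 0.5577.
The active pressure is zero where K_a γ z = 2c√K_a, so z_c = 2c/(γ√K_a) = 2×324/(107.4×0.5577) = 10.82 ft.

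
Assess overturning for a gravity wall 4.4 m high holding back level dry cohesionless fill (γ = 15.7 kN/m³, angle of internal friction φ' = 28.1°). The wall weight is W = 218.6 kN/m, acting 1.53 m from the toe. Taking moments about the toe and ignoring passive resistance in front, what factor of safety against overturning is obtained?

4.17

K_a = tan²(45° − 28.1°/2) = 0.3596.
P_a = ½K_aγH² = 0.5×0.3596×15.7×4.4² = 54.65 kN/m, acting at H/3 = 1.467 m above the base.
Overturning moment M_o = P_a × H/3 = 54.65 × 1.467 = 80.16.
Resisting moment M_r = W × 1.53 = 218.6 × 1.53 = 334.5.
FS_overturning = M_r/M_o = 334.5/80.16 = 4.173.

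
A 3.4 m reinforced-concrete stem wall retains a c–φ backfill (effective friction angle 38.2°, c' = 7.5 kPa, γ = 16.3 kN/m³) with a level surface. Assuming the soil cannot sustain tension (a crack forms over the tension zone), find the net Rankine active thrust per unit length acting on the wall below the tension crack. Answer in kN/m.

4.35 kN/m

K_a = 0.2358; √K_a = 0.4856.
Tension-crack depth z_c = 2c/(γ√K_a) = 2×7.5/(16.3×0.4856) = 1.895 m.
σ_a at base = K_a γ H − 2c√K_a = 0.2358×16.3×3.4 − 2×7.5×0.4856 = 5.783 kPa.
P_a = ½ × 5.783 × (H − z_c) = 0.5×5.783×1.505 = 4.352 kN/m.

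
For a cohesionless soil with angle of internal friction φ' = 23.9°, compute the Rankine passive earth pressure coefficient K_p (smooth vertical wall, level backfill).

K_p = (1 + sin φ)/(1 − sin φ) = tan²(45° + 23.9°/2) = 2.362.

2.36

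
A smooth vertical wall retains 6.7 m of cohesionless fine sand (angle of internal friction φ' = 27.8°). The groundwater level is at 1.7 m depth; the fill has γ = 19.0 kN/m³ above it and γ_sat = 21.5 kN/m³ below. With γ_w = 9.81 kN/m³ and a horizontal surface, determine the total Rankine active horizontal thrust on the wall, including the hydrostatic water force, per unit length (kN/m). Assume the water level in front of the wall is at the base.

245 kN/m

K_a = tan²(45° − φ/2) = 0.3639.
γ' = 21.5 − 9.81 = 11.69 kN/m³. Depth below WT = 5.0 m.
σ'_h at WT = K_a γ d_w = 11.75 kPa; at base = 11.75 + K_a γ' × 5.0 = 33.02 kPa.
P₁ (0–1.7 m) = ½×11.75×1.7 = 9.991. P₂ (1.7–6.7 m) = ½(11.75+33.02)×5.0 = 111.9.
P_w = ½ γ_w h₂² = 0.5×9.81×5.0² = 122.6. Total = 9.991+111.9+122.6 = 244.6 kN/m.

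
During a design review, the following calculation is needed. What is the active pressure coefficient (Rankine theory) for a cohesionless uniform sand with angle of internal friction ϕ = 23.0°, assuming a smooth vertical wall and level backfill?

0.438

K_a = tan²(45° − φ/2) = tan²(33.50°) = 0.4381.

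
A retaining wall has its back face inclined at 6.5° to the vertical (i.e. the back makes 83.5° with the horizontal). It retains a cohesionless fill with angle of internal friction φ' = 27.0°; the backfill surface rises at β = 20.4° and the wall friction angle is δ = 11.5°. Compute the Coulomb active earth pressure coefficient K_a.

K_a = sin²(α+φ) / [sin²α · sin(α−δ) · (1 + √{sin(φ+δ)sin(φ−β) / (sin(α−δ)sin(α+β))})²].
With α = 83.5°, φ = 27.0°, δ = 11.5°, β = 20.4°: K_a = 0.5718.

0.572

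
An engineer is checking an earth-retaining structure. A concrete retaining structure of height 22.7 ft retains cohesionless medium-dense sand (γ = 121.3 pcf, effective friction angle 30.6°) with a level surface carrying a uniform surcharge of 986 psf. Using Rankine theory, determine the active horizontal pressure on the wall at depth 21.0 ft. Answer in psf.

K_a = (1 − sin φ)/(1 + sin φ) = 0.3253.
σ_v = γz + q = 121.3 × 21.0 + 986 = 3533 psf.
σ_h = K_a σ_v = 0.3253 × 3533 = 1150 psf.

1150 psf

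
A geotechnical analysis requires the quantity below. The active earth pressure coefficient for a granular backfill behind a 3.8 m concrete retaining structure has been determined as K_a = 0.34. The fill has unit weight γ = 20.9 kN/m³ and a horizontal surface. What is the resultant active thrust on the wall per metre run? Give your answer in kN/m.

P = ½ K_a γ H² = 0.5 × 0.34 × 20.9 × 3.8² = 51.31 kN/m.

51.3 kN/m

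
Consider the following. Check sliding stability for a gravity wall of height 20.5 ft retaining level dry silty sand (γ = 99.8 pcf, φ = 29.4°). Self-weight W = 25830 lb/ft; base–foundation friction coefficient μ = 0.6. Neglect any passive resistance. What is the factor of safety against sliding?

2.16

K_a = tan²(45° − 29.4°/2) = 0.3415.
P_a = ½K_aγH² = 0.5×0.3415×99.8×20.5² = 7161 lb/ft, acting at H/3 = 6.833 ft above the base.
FS_sliding = μW / P_a = 0.6×25830 / 7161 = 2.164.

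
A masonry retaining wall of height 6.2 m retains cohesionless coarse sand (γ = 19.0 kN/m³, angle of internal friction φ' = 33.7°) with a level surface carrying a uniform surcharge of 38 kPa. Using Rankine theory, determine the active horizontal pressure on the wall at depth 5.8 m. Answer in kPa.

K_a = (1 − sin φ)/(1 + sin φ) = 0.2863.
σ_v = γz + q = 19.0 × 5.8 + 38 = 148.2 kPa.
σ_h = K_a σ_v = 0.2863 × 148.2 = 42.43 kPa.

42.4 kPa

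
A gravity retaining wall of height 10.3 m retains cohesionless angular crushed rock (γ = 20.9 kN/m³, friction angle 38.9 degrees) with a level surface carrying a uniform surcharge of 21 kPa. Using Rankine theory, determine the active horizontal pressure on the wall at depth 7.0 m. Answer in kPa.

K_a = (1 − sin φ)/(1 + sin φ) = 0.2285.
σ_v = γz + q = 20.9 × 7.0 + 21 = 167.3 kPa.
σ_h = K_a σ_v = 0.2285 × 167.3 = 38.23 kPa.

38.2 kPa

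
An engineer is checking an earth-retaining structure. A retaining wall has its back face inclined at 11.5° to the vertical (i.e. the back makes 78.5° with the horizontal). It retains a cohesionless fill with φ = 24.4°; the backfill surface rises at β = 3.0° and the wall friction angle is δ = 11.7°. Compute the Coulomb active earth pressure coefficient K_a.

K_a = sin²(α+φ) / [sin²α · sin(α−δ) · (1 + √{sin(φ+δ)sin(φ−β) / (sin(α−δ)sin(α+β))})²].
With α = 78.5°, φ = 24.4°, δ = 11.7°, β = 3.0°: K_a = 0.4873.

0.487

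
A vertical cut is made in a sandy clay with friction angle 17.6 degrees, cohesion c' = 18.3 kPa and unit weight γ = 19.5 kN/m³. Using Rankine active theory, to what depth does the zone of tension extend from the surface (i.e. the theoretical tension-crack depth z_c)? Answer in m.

2.56 m

K_a = tan²(45° − 17.6°/2) = 0.5357; √K_a = 0.7319.
The active pressure is zero where K_a γ z = 2c√K_a, so z_c = 2c/(γ√K_a) = 2×18.3/(19.5×0.7319) = 2.564 m.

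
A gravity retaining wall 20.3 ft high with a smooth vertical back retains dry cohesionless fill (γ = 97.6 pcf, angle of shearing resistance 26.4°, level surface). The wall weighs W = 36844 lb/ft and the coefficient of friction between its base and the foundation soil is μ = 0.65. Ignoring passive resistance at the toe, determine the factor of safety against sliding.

K_a = tan²(45° − 26.4°/2) = 0.3844.
P_a = ½K_aγH² = 0.5×0.3844×97.6×20.3² = 7731 lb/ft, acting at H/3 = 6.767 ft above the base.
FS_sliding = μW / P_a = 0.65×36844 / 7731 = 3.098.

3.10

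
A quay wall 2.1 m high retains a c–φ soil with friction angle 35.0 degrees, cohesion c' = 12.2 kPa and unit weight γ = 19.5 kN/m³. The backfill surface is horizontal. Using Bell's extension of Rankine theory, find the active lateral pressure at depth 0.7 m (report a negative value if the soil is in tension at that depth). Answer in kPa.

K_a = (1 − sin φ)/(1 + sin φ) = 0.2710.
σ_a = K_a γ z − 2c√K_a = 0.2710×19.5×0.7 − 2×12.2×0.5206 = -9.003 kPa.

-9.00 kPa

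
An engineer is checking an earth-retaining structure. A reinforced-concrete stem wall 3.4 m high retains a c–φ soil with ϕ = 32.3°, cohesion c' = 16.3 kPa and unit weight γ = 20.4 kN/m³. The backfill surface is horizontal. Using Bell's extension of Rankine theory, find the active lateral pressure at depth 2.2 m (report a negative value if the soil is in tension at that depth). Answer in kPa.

-4.34 kPa

K_a = (1 − sin φ)/(1 + sin φ) = 0.3035.
σ_a = K_a γ z − 2c√K_a = 0.3035×20.4×2.2 − 2×16.3×0.5509 = -4.339 kPa.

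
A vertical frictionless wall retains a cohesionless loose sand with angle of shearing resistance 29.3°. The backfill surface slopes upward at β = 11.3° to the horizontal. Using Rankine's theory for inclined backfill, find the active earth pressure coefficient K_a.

K_a = cos β · (cos β − √(cos²β − cos²φ)) / (cos β + √(cos²β − cos²φ)).
cos β = 0.9806, cos φ = 0.8721, √(cos²β − cos²φ) = 0.4484.
K_a = 0.9806 × (0.9806 − 0.4484)/(0.9806 + 0.4484) = 0.3652.

0.365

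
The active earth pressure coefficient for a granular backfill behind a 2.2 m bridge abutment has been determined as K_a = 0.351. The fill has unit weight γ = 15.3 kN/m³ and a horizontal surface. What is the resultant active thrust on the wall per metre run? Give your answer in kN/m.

P = ½ K_a γ H² = 0.5 × 0.351 × 15.3 × 2.2² = 13.00 kN/m.

13.0 kN/m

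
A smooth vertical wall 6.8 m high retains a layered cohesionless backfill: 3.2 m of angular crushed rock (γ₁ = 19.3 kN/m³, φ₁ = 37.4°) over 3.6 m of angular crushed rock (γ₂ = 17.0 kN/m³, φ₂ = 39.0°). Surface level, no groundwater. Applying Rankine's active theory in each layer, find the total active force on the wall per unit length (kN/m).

99.8 kN/m

K_a1 = tan²(45°−37.4°/2) = 0.2443; K_a2 = tan²(45°−39.0°/2) = 0.2275.
Layer 1: σ at base = K_a1 γ₁ h₁ = 15.09 kPa; P₁ = ½×15.09×3.2 = 24.14.
Layer 2: σ_v at top = γ₁h₁ = 61.76; σ_h top = K_a2×61.76 = 14.05; σ_h base = K_a2×(61.76+17.0×3.6) = 27.97.
P₂ = ½(14.05+27.97)×3.6 = 75.64. Total P_a = 24.14+75.64 = 99.78 kN/m.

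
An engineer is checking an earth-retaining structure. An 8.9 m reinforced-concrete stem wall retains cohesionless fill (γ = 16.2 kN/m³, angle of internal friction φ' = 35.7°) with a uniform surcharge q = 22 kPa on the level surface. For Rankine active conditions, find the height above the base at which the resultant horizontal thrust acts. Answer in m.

K_a = 0.2630.
Triangular part P₁ = ½K_aγH² = 168.7 at H/3 = 2.967 m; rectangular part P₂ = K_a q H = 51.49 at H/2 = 4.450 m.
ȳ = (P₁·2.967 + P₂·4.450)/(P₁+P₂) = 3.313 m.

3.31 m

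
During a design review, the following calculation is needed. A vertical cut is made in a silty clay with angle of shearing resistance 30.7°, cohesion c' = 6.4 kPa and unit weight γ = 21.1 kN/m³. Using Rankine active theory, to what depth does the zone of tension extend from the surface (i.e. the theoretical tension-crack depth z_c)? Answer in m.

1.07 m

K_a = tan²(45° − 30.7°/2) = 0.3240; √K_a = 0.5692.
The active pressure is zero where K_a γ z = 2c√K_a, so z_c = 2c/(γ√K_a) = 2×6.4/(21.1×0.5692) = 1.066 m.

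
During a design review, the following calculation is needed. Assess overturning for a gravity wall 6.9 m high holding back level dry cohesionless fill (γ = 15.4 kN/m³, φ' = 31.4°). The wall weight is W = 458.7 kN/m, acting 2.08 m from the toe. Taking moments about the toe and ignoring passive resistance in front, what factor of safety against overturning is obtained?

3.59

K_a = tan²(45° − 31.4°/2) = 0.3149.
P_a = ½K_aγH² = 0.5×0.3149×15.4×6.9² = 115.4 kN/m, acting at H/3 = 2.300 m above the base.
Overturning moment M_o = P_a × H/3 = 115.4 × 2.300 = 265.5.
Resisting moment M_r = W × 2.08 = 458.7 × 2.08 = 954.1.
FS_overturning = M_r/M_o = 954.1/265.5 = 3.593.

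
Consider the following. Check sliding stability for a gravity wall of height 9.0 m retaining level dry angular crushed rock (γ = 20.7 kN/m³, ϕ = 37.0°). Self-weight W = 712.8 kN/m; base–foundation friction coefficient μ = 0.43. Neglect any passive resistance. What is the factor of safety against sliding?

1.47

K_a = tan²(45° − 37.0°/2) = 0.2486.
P_a = ½K_aγH² = 0.5×0.2486×20.7×9.0² = 208.4 kN/m, acting at H/3 = 3.000 m above the base.
FS_sliding = μW / P_a = 0.43×712.8 / 208.4 = 1.471.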